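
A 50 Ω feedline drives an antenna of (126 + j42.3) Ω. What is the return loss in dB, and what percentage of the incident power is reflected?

Γ = (76 + j42.3)/(176 + j42.3), |Γ| = 0.481
RL = −20·log₁₀(0.481) = 6.37 dB
P_refl/P_inc = |Γ|² = 0.231

RL ≈ 6.37 dB; 23.1% of incident power reflected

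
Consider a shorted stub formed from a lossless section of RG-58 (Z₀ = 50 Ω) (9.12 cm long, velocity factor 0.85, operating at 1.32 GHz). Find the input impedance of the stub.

Z_in ≈ −j8.86 Ω

λ = v/f = 0.85·c / 1.32 GHz = 0.193 m
βl = 2π·l/λ = 2π × 0.472 = 170°
tan(βl) = -0.177
For a shorted stub, Z_in = jZ_0·tan(βl)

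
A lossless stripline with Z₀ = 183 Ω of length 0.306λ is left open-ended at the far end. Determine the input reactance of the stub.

X_in ≈ 67.2 Ω (inductive)

βl = 2π × 0.306 = 110°
tan(βl) = -2.72
For an open-ended stub, Z_in = −jZ_0·cot(βl) = −jZ_0/tan(βl)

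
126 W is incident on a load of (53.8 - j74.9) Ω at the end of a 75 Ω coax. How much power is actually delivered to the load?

|Γ| = |(-21.2 − j74.9)/(128.8 − j74.9)| = 0.522
|Γ|² = 0.273
P_refl = |Γ|²·P_inc = 34.4 W, P_del = (1 − |Γ|²)·P_inc = 91.6 W

P_delivered ≈ 91.6 W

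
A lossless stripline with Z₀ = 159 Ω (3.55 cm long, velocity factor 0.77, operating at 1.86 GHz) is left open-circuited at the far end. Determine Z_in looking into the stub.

λ = v/f = 0.77·c / 1.86 GHz = 0.124 m
βl = 2π·l/λ = 2π × 0.286 = 103°
tan(βl) = -4.36
For an open-circuited stub, Z_in = −jZ_0·cot(βl) = −jZ_0/tan(βl)

Z_in ≈ +j36.4 Ω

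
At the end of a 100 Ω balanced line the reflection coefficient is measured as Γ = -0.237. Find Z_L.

Z_L ≈ 61.7 Ω

Z_L = Z_0·(1 + Γ)/(1 − Γ) = 100·(0.763)/(1.24)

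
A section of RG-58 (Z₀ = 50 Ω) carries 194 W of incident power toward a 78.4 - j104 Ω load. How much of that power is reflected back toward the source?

|Γ| = |(28.4 − j104)/(128.4 − j104)| = 0.652
|Γ|² = 0.426
P_refl = |Γ|²·P_inc = 82.6 W, P_del = (1 − |Γ|²)·P_inc = 111 W

P_reflected ≈ 82.6 W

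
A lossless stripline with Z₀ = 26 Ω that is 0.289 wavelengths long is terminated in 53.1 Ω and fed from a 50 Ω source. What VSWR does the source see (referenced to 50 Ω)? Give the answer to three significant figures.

βl = 2π × 0.289 = 104°
tan(βl) = -4
Z_in = Z_0·(Z_L + jZ_0·tanβl)/(Z_0 + jZ_L·tanβl) = 13.3 + j4.87 Ω
Γ_s = (Z_in − Z_s)/(Z_in + Z_s) = (-36.7 + j4.87)/(63.3 + j4.87), |Γ_s| = 0.582
VSWR = (1 + |Γ_s|)/(1 − |Γ_s|)

VSWR ≈ 3.79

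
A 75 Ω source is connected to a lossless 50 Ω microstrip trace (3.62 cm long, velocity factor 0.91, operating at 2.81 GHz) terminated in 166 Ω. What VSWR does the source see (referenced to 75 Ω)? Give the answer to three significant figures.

VSWR ≈ 3.69

λ = v/f = 0.91·c / 2.81 GHz = 0.0972 m
βl = 2π·l/λ = 2π × 0.373 = 134°
tan(βl) = -1.03
Z_in = Z_0·(Z_L + jZ_0·tanβl)/(Z_0 + jZ_L·tanβl) = 26.9 + j40.6 Ω
Γ_s = (Z_in − Z_s)/(Z_in + Z_s) = (-48.1 + j40.6)/(102 + j40.6), |Γ_s| = 0.574
VSWR = (1 + |Γ_s|)/(1 − |Γ_s|)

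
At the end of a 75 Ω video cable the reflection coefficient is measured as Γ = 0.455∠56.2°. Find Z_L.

Z_L ≈ 84.9 + j80.9 Ω

Z_L = Z_0·(1 + Γ)/(1 − Γ) = 75·(1.25 + j0.378)/(0.747 − j0.378)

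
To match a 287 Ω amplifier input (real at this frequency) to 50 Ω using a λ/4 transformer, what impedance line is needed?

Z_qwt = √(Z_0·R_L) = √(50 × 287) = √14350

Z_qwt ≈ 120 Ω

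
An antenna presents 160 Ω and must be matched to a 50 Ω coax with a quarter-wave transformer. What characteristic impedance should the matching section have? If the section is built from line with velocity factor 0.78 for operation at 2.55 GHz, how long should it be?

Z_qwt = √(Z_0·R_L) = √(50 × 160) = √8000
λ = 0.78·c/f = 0.0918 m, so l = λ/4 = 0.0229 m

Z_qwt ≈ 89.4 Ω; length ≈ 2.29 cm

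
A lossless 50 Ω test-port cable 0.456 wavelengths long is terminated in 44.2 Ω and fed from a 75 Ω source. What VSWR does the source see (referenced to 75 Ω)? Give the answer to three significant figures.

VSWR ≈ 1.67

βl = 2π × 0.456 = 164°
tan(βl) = -0.284
Z_in = Z_0·(Z_L + jZ_0·tanβl)/(Z_0 + jZ_L·tanβl) = 44.9 − j2.92 Ω
Γ_s = (Z_in − Z_s)/(Z_in + Z_s) = (-30.1 − j2.92)/(120 − j2.92), |Γ_s| = 0.252
VSWR = (1 + |Γ_s|)/(1 − |Γ_s|)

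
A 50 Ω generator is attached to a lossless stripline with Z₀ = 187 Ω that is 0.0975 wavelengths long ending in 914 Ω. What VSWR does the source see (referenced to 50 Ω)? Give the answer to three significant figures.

VSWR ≈ 12.9

βl = 2π × 0.0975 = 35.1°
tan(βl) = 0.703
Z_in = Z_0·(Z_L + jZ_0·tanβl)/(Z_0 + jZ_L·tanβl) = 107 − j235 Ω
Γ_s = (Z_in − Z_s)/(Z_in + Z_s) = (56.7 − j235)/(157 − j235), |Γ_s| = 0.856
VSWR = (1 + |Γ_s|)/(1 − |Γ_s|)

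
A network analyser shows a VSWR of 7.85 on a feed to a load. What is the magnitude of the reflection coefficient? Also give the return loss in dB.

|Γ| = (S − 1)/(S + 1) = (7.85 − 1)/(7.85 + 1) = 6.85/8.85
RL = −20·log₁₀|Γ| = −20·log₁₀(0.774)

|Γ| ≈ 0.774; return loss ≈ 2.23 dB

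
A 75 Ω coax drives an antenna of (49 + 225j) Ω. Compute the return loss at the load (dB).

Γ = (-26 + j225)/(124 + j225), |Γ| = 0.882
RL = −20·log₁₀|Γ| = −20·log₁₀(0.882)

RL ≈ 1.09 dB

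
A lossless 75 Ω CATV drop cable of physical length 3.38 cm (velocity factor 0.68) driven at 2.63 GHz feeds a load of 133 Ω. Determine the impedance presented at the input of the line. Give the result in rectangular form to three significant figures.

λ = v/f = 0.68·c / 2.63 GHz = 0.0776 m
βl = 2π·l/λ = 2π × 0.436 = 157°
tan(βl) = tan(157°) = -0.427
Z_in = Z_0·(Z_L + jZ_0·tanβl)/(Z_0 + jZ_L·tanβl)
     = 75·(133 − j32)/(75 − j56.8)

Z_in ≈ 99.9 + j43.7 Ω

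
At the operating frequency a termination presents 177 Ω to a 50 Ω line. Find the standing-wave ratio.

For a purely resistive load, VSWR = R_L/Z_0 or Z_0/R_L (whichever > 1) = 177/50

VSWR ≈ 3.54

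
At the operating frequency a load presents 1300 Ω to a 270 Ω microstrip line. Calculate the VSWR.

VSWR ≈ 4.81

Γ = (1300 − 270)/(1300 + 270) = 0.656
VSWR = (1 + 0.656)/(1 − 0.656)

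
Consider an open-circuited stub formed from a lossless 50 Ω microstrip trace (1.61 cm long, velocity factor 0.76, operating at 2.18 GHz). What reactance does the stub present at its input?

λ = v/f = 0.76·c / 2.18 GHz = 0.105 m
βl = 2π·l/λ = 2π × 0.154 = 55.4°
tan(βl) = 1.45
For an open-circuited stub, Z_in = −jZ_0·cot(βl) = −jZ_0/tan(βl)

X_in ≈ -34.5 Ω (capacitive)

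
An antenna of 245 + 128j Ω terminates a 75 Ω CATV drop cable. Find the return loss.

Γ = (170 + j128)/(320 + j128), |Γ| = 0.617
RL = −20·log₁₀|Γ| = −20·log₁₀(0.617)

RL ≈ 4.19 dB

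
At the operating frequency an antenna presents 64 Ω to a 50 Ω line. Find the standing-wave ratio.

VSWR ≈ 1.28

For a purely resistive load, VSWR = R_L/Z_0 or Z_0/R_L (whichever > 1) = 64/50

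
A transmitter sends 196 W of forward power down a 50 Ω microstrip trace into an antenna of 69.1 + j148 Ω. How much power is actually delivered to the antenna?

P_delivered ≈ 75.1 W

|Γ| = |(19.1 + j148)/(119.1 + j148)| = 0.786
|Γ|² = 0.617
P_refl = |Γ|²·P_inc = 121 W, P_del = (1 − |Γ|²)·P_inc = 75.1 W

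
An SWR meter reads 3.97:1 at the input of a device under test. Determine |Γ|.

|Γ| = (S − 1)/(S + 1) = (3.97 − 1)/(3.97 + 1) = 2.97/4.97

|Γ| ≈ 0.598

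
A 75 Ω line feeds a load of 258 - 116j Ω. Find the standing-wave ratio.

VSWR ≈ 4.19

Γ = (Z_L − Z_0)/(Z_L + Z_0) = (183 − j116)/(333 − j116)
|Γ| = 217/353 = 0.614
VSWR = (1 + |Γ|)/(1 − |Γ|) = 1.61/0.386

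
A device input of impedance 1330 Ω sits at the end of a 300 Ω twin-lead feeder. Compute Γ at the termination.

Γ = (Z_L − Z_0)/(Z_L + Z_0) = (1330 − 300)/(1330 + 300) = 1030/1630

Γ = 0.632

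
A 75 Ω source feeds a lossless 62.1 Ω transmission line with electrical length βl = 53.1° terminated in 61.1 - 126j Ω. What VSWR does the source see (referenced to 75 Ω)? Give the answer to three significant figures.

tan(βl) = 1.33
Z_in = Z_0·(Z_L + jZ_0·tanβl)/(Z_0 + jZ_L·tanβl) = 11 − j15.6 Ω
Γ_s = (Z_in − Z_s)/(Z_in + Z_s) = (-64 − j15.6)/(86 − j15.6), |Γ_s| = 0.754
VSWR = (1 + |Γ_s|)/(1 − |Γ_s|)

VSWR ≈ 7.13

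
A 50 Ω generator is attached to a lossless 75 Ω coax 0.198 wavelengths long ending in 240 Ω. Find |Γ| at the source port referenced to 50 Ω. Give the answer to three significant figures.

|Γ| ≈ 0.419

βl = 2π × 0.198 = 71.3°
tan(βl) = 2.95
Z_in = Z_0·(Z_L + jZ_0·tanβl)/(Z_0 + jZ_L·tanβl) = 25.8 − j22.7 Ω
Γ_s = (Z_in − Z_s)/(Z_in + Z_s) = (-24.2 − j22.7)/(75.8 − j22.7), |Γ_s| = 0.419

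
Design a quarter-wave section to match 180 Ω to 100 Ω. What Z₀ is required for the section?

Z_qwt ≈ 134 Ω

Z_qwt = √(Z_0·R_L) = √(100 × 180) = √18000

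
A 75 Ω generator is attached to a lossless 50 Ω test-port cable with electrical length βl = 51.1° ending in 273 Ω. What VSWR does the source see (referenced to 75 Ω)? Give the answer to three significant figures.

tan(βl) = 1.24
Z_in = Z_0·(Z_L + jZ_0·tanβl)/(Z_0 + jZ_L·tanβl) = 14.8 − j38.2 Ω
Γ_s = (Z_in − Z_s)/(Z_in + Z_s) = (-60.2 − j38.2)/(89.8 − j38.2), |Γ_s| = 0.731
VSWR = (1 + |Γ_s|)/(1 − |Γ_s|)

VSWR ≈ 6.42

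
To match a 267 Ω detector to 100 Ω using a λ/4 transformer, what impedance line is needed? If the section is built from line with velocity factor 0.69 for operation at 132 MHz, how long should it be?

Z_qwt = √(Z_0·R_L) = √(100 × 267) = √26700
λ = 0.69·c/f = 1.57 m, so l = λ/4 = 0.392 m

Z_qwt ≈ 163 Ω; length ≈ 39.2 cm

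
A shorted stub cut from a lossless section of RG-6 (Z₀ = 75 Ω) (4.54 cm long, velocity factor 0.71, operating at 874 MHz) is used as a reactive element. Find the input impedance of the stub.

Z_in ≈ +j177 Ω

λ = v/f = 0.71·c / 874 MHz = 0.244 m
βl = 2π·l/λ = 2π × 0.186 = 67.1°
tan(βl) = 2.36
For a shorted stub, Z_in = jZ_0·tan(βl)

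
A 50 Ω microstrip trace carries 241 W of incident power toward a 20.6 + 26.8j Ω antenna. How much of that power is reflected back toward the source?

|Γ| = |(-29.4 + j26.8)/(70.6 + j26.8)| = 0.527
|Γ|² = 0.278
P_refl = |Γ|²·P_inc = 66.9 W, P_del = (1 − |Γ|²)·P_inc = 174 W

P_reflected ≈ 66.9 W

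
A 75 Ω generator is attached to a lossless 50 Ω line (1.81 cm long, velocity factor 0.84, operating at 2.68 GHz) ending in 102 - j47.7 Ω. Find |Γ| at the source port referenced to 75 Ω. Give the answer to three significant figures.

|Γ| ≈ 0.587

λ = v/f = 0.84·c / 2.68 GHz = 0.094 m
βl = 2π·l/λ = 2π × 0.192 = 69.3°
tan(βl) = 2.65
Z_in = Z_0·(Z_L + jZ_0·tanβl)/(Z_0 + jZ_L·tanβl) = 19.6 − j6.07 Ω
Γ_s = (Z_in − Z_s)/(Z_in + Z_s) = (-55.4 − j6.07)/(94.6 − j6.07), |Γ_s| = 0.587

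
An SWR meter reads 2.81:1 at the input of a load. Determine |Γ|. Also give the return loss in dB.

|Γ| ≈ 0.475; return loss ≈ 6.46 dB

|Γ| = (S − 1)/(S + 1) = (2.81 − 1)/(2.81 + 1) = 1.81/3.81
RL = −20·log₁₀|Γ| = −20·log₁₀(0.475)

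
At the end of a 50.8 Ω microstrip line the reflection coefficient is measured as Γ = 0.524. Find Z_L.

Z_L ≈ 163 Ω

Z_L = Z_0·(1 + Γ)/(1 − Γ) = 50.8·(1.52)/(0.476)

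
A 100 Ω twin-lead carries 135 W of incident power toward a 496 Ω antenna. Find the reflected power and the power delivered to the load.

P_reflected ≈ 59.6 W; P_delivered ≈ 75.4 W

Γ = (496 − 100)/(496 + 100) = 0.664
|Γ|² = 0.441
P_refl = |Γ|²·P_inc = 59.6 W, P_del = (1 − |Γ|²)·P_inc = 75.4 W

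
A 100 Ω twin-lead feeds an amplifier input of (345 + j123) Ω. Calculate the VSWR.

VSWR ≈ 3.92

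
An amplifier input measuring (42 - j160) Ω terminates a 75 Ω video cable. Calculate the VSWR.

VSWR ≈ 10.4

Γ = (Z_L − Z_0)/(Z_L + Z_0) = (-33 − j160)/(117 − j160)
|Γ| = 163/198 = 0.824
VSWR = (1 + |Γ|)/(1 − |Γ|) = 1.82/0.176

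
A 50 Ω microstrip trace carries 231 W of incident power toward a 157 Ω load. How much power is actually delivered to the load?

P_delivered ≈ 169 W

Γ = (157 − 50)/(157 + 50) = 0.517
|Γ|² = 0.267
P_refl = |Γ|²·P_inc = 61.7 W, P_del = (1 − |Γ|²)·P_inc = 169 W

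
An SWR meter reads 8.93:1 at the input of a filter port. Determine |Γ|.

|Γ| = (S − 1)/(S + 1) = (8.93 − 1)/(8.93 + 1) = 7.93/9.93

|Γ| ≈ 0.799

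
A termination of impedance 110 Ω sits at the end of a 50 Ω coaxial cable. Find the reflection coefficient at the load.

Γ = 0.375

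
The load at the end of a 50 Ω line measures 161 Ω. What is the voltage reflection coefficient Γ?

Γ = (Z_L − Z_0)/(Z_L + Z_0) = (161 − 50)/(161 + 50) = 111/211

Γ = 0.526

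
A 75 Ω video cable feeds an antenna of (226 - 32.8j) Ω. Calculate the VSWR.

VSWR ≈ 3.08

Γ = (Z_L − Z_0)/(Z_L + Z_0) = (151 − j32.8)/(301 − j32.8)
|Γ| = 155/303 = 0.51
VSWR = (1 + |Γ|)/(1 − |Γ|) = 1.51/0.49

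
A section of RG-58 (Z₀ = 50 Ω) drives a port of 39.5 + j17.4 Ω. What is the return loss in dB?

RL ≈ 13 dB

Γ = (-10.5 + j17.4)/(89.5 + j17.4), |Γ| = 0.223
RL = −20·log₁₀|Γ| = −20·log₁₀(0.223)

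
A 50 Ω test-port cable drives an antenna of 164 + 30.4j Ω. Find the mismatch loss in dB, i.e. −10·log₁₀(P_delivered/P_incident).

Γ = (114 + j30.4)/(214 + j30.4), |Γ| = 0.546
|Γ|² = 0.298, so P_del/P_inc = 1 − |Γ|² = 0.702
ML = −10·log₁₀(1 − |Γ|²)

mismatch loss ≈ 1.54 dB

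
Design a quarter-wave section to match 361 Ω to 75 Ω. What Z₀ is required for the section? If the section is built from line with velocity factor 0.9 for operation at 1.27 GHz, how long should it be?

Z_qwt = √(Z_0·R_L) = √(75 × 361) = √27080
λ = 0.9·c/f = 0.213 m, so l = λ/4 = 0.0531 m

Z_qwt ≈ 165 Ω; length ≈ 5.31 cm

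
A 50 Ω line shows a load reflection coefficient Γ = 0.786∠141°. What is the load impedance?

Z_L ≈ 6.73 + j17.4 Ω

Z_L = Z_0·(1 + Γ)/(1 − Γ) = 50·(0.389 + j0.495)/(1.61 − j0.495)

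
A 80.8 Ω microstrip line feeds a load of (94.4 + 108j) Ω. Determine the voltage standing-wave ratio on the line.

VSWR ≈ 3.25

Γ = (Z_L − Z_0)/(Z_L + Z_0) = (13.6 + j108)/(175.2 + j108)
|Γ| = 109/206 = 0.529
VSWR = (1 + |Γ|)/(1 − |Γ|) = 1.53/0.471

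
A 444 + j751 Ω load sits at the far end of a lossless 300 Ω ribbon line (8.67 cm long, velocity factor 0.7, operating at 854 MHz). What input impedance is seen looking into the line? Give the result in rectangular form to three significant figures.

λ = v/f = 0.7·c / 854 MHz = 0.246 m
βl = 2π·l/λ = 2π × 0.353 = 127°
tan(βl) = tan(127°) = -1.33
Z_in = Z_0·(Z_L + jZ_0·tanβl)/(Z_0 + jZ_L·tanβl)
     = 300·(444 + j352)/(1300 − j591)

Z_in ≈ 54.3 + j106 Ω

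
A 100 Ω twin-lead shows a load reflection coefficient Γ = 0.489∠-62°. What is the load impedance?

Z_L = Z_0·(1 + Γ)/(1 − Γ) = 100·(1.23 − j0.432)/(0.77 + j0.432)

Z_L ≈ 97.6 − j111 Ω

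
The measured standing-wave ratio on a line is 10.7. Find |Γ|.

|Γ| = (S − 1)/(S + 1) = (10.7 − 1)/(10.7 + 1) = 9.7/11.7

|Γ| ≈ 0.829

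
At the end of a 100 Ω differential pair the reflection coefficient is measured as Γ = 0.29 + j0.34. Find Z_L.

Z_L ≈ 129 + j110 Ω

Z_L = Z_0·(1 + Γ)/(1 − Γ) = 100·(1.29 + j0.34)/(0.71 − j0.34)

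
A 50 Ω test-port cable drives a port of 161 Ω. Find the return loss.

Γ = (161 − 50)/(161 + 50) = 0.526
RL = −20·log₁₀|Γ| = −20·log₁₀(0.526)

RL ≈ 5.58 dB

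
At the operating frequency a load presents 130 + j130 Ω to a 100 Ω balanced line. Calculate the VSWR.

VSWR ≈ 3.04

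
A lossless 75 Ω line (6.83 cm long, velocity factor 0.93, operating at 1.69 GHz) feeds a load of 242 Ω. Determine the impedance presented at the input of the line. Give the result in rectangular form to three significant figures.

Z_in ≈ 69 + j89 Ω

λ = v/f = 0.93·c / 1.69 GHz = 0.165 m
βl = 2π·l/λ = 2π × 0.414 = 149°
tan(βl) = tan(149°) = -0.602
Z_in = Z_0·(Z_L + jZ_0·tanβl)/(Z_0 + jZ_L·tanβl)
     = 75·(242 − j45.2)/(75 − j146)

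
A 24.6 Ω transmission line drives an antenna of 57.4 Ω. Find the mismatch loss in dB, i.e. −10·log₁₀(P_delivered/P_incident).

Γ = (57.4 − 24.6)/(57.4 + 24.6) = 0.4
|Γ|² = 0.16, so P_del/P_inc = 1 − |Γ|² = 0.84
ML = −10·log₁₀(1 − |Γ|²)

mismatch loss ≈ 0.757 dB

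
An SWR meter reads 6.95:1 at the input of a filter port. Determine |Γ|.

|Γ| ≈ 0.748

|Γ| = (S − 1)/(S + 1) = (6.95 − 1)/(6.95 + 1) = 5.95/7.95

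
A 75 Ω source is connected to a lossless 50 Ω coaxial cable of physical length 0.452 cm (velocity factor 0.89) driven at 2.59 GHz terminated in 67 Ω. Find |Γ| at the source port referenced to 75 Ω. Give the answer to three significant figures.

|Γ| ≈ 0.11

λ = v/f = 0.89·c / 2.59 GHz = 0.103 m
βl = 2π·l/λ = 2π × 0.0438 = 15.8°
tan(βl) = 0.283
Z_in = Z_0·(Z_L + jZ_0·tanβl)/(Z_0 + jZ_L·tanβl) = 63.3 − j9.83 Ω
Γ_s = (Z_in − Z_s)/(Z_in + Z_s) = (-11.7 − j9.83)/(138 − j9.83), |Γ_s| = 0.11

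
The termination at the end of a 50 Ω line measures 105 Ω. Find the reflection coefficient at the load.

Γ = 0.355

Γ = (Z_L − Z_0)/(Z_L + Z_0) = (105 − 50)/(105 + 50) = 55/155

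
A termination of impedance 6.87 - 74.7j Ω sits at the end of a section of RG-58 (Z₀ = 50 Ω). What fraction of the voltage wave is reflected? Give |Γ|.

Γ = (Z_L − Z_0)/(Z_L + Z_0) = (-43.13 − j74.7)/(56.87 − j74.7)
|Γ| = 86.3/93.9

|Γ| ≈ 0.919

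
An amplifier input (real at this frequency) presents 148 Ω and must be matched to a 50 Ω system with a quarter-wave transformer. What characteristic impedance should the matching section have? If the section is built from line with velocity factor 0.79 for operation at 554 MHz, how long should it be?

Z_qwt ≈ 86 Ω; length ≈ 10.7 cm

Z_qwt = √(Z_0·R_L) = √(50 × 148) = √7400
λ = 0.79·c/f = 0.428 m, so l = λ/4 = 0.107 m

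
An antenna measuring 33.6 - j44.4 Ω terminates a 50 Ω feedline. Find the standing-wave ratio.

VSWR ≈ 3

Γ = (Z_L − Z_0)/(Z_L + Z_0) = (-16.4 − j44.4)/(83.6 − j44.4)
|Γ| = 47.3/94.7 = 0.5
VSWR = (1 + |Γ|)/(1 − |Γ|) = 1.5/0.5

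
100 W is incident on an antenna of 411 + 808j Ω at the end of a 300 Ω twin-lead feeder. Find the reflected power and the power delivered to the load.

P_reflected ≈ 57.4 W; P_delivered ≈ 42.6 W

|Γ| = |(111 + j808)/(711 + j808)| = 0.758
|Γ|² = 0.574
P_refl = |Γ|²·P_inc = 57.4 W, P_del = (1 − |Γ|²)·P_inc = 42.6 W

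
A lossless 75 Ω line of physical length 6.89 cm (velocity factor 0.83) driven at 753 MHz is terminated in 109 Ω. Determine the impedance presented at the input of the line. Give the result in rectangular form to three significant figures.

Z_in ≈ 53.5 − j10.2 Ω

λ = v/f = 0.83·c / 753 MHz = 0.331 m
βl = 2π·l/λ = 2π × 0.208 = 75°
tan(βl) = tan(75°) = 3.73
Z_in = Z_0·(Z_L + jZ_0·tanβl)/(Z_0 + jZ_L·tanβl)
     = 75·(109 + j280)/(75 + j407)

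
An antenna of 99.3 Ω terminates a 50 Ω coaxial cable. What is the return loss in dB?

Γ = (99.3 − 50)/(99.3 + 50) = 0.33
RL = −20·log₁₀|Γ| = −20·log₁₀(0.33)

RL ≈ 9.62 dB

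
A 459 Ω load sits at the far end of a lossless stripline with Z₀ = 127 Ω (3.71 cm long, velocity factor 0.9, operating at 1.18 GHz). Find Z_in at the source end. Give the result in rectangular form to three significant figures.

Z_in ≈ 47.1 − j70.2 Ω

λ = v/f = 0.9·c / 1.18 GHz = 0.229 m
βl = 2π·l/λ = 2π × 0.162 = 58.4°
tan(βl) = tan(58.4°) = 1.62
Z_in = Z_0·(Z_L + jZ_0·tanβl)/(Z_0 + jZ_L·tanβl)
     = 127·(459 + j206)/(127 + j745)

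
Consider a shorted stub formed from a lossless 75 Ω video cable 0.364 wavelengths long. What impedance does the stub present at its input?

Z_in ≈ −j86.2 Ω

βl = 2π × 0.364 = 131°
tan(βl) = -1.15
For a shorted stub, Z_in = jZ_0·tan(βl)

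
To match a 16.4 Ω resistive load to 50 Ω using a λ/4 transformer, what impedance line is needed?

Z_qwt = √(Z_0·R_L) = √(50 × 16.4) = √820

Z_qwt ≈ 28.6 Ω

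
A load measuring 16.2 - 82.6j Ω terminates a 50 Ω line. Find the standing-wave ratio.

VSWR ≈ 11.7

Γ = (Z_L − Z_0)/(Z_L + Z_0) = (-33.8 − j82.6)/(66.2 − j82.6)
|Γ| = 89.2/106 = 0.843
VSWR = (1 + |Γ|)/(1 − |Γ|) = 1.84/0.157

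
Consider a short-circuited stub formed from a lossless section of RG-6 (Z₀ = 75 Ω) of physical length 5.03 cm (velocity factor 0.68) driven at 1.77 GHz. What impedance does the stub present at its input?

λ = v/f = 0.68·c / 1.77 GHz = 0.115 m
βl = 2π·l/λ = 2π × 0.436 = 157°
tan(βl) = -0.422
For a short-circuited stub, Z_in = jZ_0·tan(βl)

Z_in ≈ −j31.7 Ω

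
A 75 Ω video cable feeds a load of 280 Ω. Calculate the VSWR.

VSWR ≈ 3.73

Γ = (280 − 75)/(280 + 75) = 0.577
VSWR = (1 + 0.577)/(1 − 0.577)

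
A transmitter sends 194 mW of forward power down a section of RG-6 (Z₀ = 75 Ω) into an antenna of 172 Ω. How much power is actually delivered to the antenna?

Γ = (172 − 75)/(172 + 75) = 0.393
|Γ|² = 0.154
P_refl = |Γ|²·P_inc = 29.9 mW, P_del = (1 − |Γ|²)·P_inc = 164 mW

P_delivered ≈ 164 mW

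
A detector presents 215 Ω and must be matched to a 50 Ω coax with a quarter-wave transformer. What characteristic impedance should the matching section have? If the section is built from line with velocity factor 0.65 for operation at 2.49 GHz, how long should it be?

Z_qwt ≈ 104 Ω; length ≈ 1.96 cm

Z_qwt = √(Z_0·R_L) = √(50 × 215) = √10750
λ = 0.65·c/f = 0.0783 m, so l = λ/4 = 0.0196 m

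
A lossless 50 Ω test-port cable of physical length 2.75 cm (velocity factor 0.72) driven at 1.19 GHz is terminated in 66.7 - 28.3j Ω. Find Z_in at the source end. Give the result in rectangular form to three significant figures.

Z_in ≈ 29.5 − j7.39 Ω

λ = v/f = 0.72·c / 1.19 GHz = 0.182 m
βl = 2π·l/λ = 2π × 0.152 = 54.5°
tan(βl) = tan(54.5°) = 1.4
Z_in = Z_0·(Z_L + jZ_0·tanβl)/(Z_0 + jZ_L·tanβl)
     = 50·(66.7 + j41.9)/(89.7 + j93.7)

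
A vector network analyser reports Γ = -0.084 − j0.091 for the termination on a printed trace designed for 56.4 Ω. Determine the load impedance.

Z_L = Z_0·(1 + Γ)/(1 − Γ) = 56.4·(0.916 − j0.091)/(1.08 + j0.091)

Z_L ≈ 46.9 − j8.67 Ω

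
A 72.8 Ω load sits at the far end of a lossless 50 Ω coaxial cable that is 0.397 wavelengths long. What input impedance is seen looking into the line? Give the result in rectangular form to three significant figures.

βl = 2π × 0.397 = 143°
tan(βl) = tan(143°) = -0.756
Z_in = Z_0·(Z_L + jZ_0·tanβl)/(Z_0 + jZ_L·tanβl)
     = 50·(72.8 − j37.8)/(50 − j55)

Z_in ≈ 51.7 + j19.1 Ω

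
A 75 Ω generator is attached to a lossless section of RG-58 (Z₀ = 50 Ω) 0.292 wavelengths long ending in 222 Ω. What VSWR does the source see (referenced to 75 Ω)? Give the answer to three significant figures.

VSWR ≈ 6.42

βl = 2π × 0.292 = 105°
tan(βl) = -3.7
Z_in = Z_0·(Z_L + jZ_0·tanβl)/(Z_0 + jZ_L·tanβl) = 12 + j12.8 Ω
Γ_s = (Z_in − Z_s)/(Z_in + Z_s) = (-63 + j12.8)/(87 + j12.8), |Γ_s| = 0.73
VSWR = (1 + |Γ_s|)/(1 − |Γ_s|)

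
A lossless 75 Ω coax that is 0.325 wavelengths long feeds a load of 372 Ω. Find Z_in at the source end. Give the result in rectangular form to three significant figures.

Z_in ≈ 18.8 + j36.3 Ω

βl = 2π × 0.325 = 117°
tan(βl) = tan(117°) = -1.96
Z_in = Z_0·(Z_L + jZ_0·tanβl)/(Z_0 + jZ_L·tanβl)
     = 75·(372 − j147)/(75 − j730)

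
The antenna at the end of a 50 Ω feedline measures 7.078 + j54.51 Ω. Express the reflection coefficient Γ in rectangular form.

Γ ≈ 0.0837 + j0.875

Γ = (Z_L − Z_0)/(Z_L + Z_0) = (-42.92 + j54.51)/(57.08 + j54.51)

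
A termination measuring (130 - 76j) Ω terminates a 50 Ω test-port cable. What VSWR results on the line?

Γ = (Z_L − Z_0)/(Z_L + Z_0) = (80 − j76)/(180 − j76)
|Γ| = 110/195 = 0.565
VSWR = (1 + |Γ|)/(1 − |Γ|) = 1.56/0.435

VSWR ≈ 3.6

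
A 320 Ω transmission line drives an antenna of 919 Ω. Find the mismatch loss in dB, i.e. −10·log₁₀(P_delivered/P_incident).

mismatch loss ≈ 1.16 dB

Γ = (919 − 320)/(919 + 320) = 0.483
|Γ|² = 0.234, so P_del/P_inc = 1 − |Γ|² = 0.766
ML = −10·log₁₀(1 − |Γ|²)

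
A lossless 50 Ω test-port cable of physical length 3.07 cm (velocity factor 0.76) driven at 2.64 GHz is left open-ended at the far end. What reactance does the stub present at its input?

λ = v/f = 0.76·c / 2.64 GHz = 0.0864 m
βl = 2π·l/λ = 2π × 0.355 = 128°
tan(βl) = -1.28
For an open-ended stub, Z_in = −jZ_0·cot(βl) = −jZ_0/tan(βl)

X_in ≈ 39 Ω (inductive)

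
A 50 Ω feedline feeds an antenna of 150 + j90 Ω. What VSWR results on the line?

VSWR ≈ 4.17

Γ = (Z_L − Z_0)/(Z_L + Z_0) = (100 + j90)/(200 + j90)
|Γ| = 135/219 = 0.613
VSWR = (1 + |Γ|)/(1 − |Γ|) = 1.61/0.387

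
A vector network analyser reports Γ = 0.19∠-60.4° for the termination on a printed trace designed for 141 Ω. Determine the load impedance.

Z_L ≈ 160 − j54.9 Ω

Z_L = Z_0·(1 + Γ)/(1 − Γ) = 141·(1.09 − j0.165)/(0.906 + j0.165)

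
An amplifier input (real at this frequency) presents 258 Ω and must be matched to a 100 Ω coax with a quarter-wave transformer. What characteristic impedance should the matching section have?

Z_qwt = √(Z_0·R_L) = √(100 × 258) = √25800

Z_qwt ≈ 161 Ω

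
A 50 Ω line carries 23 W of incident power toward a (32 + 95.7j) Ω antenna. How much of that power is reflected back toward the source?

|Γ| = |(-18 + j95.7)/(82 + j95.7)| = 0.773
|Γ|² = 0.597
P_refl = |Γ|²·P_inc = 13.7 W, P_del = (1 − |Γ|²)·P_inc = 9.27 W

P_reflected ≈ 13.7 W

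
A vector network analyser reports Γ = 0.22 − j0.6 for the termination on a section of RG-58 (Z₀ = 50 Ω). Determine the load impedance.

Z_L ≈ 30.5 − j62 Ω

Z_L = Z_0·(1 + Γ)/(1 − Γ) = 50·(1.22 − j0.6)/(0.78 + j0.6)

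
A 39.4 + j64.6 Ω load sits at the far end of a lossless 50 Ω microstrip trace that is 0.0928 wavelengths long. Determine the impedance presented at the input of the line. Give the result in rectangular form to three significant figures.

βl = 2π × 0.0928 = 33.4°
tan(βl) = tan(33.4°) = 0.66
Z_in = Z_0·(Z_L + jZ_0·tanβl)/(Z_0 + jZ_L·tanβl)
     = 50·(39.4 + j97.6)/(7.39 + j26)

Z_in ≈ 194 − j20.7 Ω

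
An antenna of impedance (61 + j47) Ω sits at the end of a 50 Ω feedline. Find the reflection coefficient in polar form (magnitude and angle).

Γ ≈ 0.4 ∠ 53.9°

Γ = (Z_L − Z_0)/(Z_L + Z_0) = (11 + j47)/(111 + j47)
|Γ| = 48.3/121 = 0.4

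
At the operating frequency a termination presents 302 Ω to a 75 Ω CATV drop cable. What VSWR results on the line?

Γ = (302 − 75)/(302 + 75) = 0.602
VSWR = (1 + 0.602)/(1 − 0.602)

VSWR ≈ 4.03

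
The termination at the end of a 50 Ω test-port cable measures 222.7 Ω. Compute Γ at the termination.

Γ = 0.633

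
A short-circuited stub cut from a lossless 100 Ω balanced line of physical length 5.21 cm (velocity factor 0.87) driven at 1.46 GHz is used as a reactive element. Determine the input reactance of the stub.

X_in ≈ -375 Ω (capacitive)

λ = v/f = 0.87·c / 1.46 GHz = 0.179 m
βl = 2π·l/λ = 2π × 0.291 = 105°
tan(βl) = -3.75
For a short-circuited stub, Z_in = jZ_0·tan(βl)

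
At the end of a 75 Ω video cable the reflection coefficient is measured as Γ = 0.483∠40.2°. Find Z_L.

Z_L ≈ 116 + j94.4 Ω

Z_L = Z_0·(1 + Γ)/(1 − Γ) = 75·(1.37 + j0.312)/(0.631 − j0.312)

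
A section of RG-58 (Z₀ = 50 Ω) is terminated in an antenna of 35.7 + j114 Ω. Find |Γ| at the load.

|Γ| ≈ 0.806

Γ = (Z_L − Z_0)/(Z_L + Z_0) = (-14.3 + j114)/(85.7 + j114)
|Γ| = 115/143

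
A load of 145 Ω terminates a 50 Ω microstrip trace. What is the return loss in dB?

RL ≈ 6.25 dB

Γ = (145 − 50)/(145 + 50) = 0.487
RL = −20·log₁₀|Γ| = −20·log₁₀(0.487)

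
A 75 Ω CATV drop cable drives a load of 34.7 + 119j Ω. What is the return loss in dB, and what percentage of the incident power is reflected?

RL ≈ 2.2 dB; 60.3% of incident power reflected

Γ = (-40.3 + j119)/(109.7 + j119), |Γ| = 0.776
RL = −20·log₁₀(0.776) = 2.2 dB
P_refl/P_inc = |Γ|² = 0.603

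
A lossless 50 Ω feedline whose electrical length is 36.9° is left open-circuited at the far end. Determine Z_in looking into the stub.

Z_in ≈ −j66.6 Ω

tan(βl) = 0.751
For an open-circuited stub, Z_in = −jZ_0·cot(βl) = −jZ_0/tan(βl)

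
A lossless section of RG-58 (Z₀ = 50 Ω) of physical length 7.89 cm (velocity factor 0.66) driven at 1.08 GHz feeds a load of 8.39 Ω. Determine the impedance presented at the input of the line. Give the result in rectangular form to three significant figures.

λ = v/f = 0.66·c / 1.08 GHz = 0.183 m
βl = 2π·l/λ = 2π × 0.43 = 155°
tan(βl) = tan(155°) = -0.468
Z_in = Z_0·(Z_L + jZ_0·tanβl)/(Z_0 + jZ_L·tanβl)
     = 50·(8.39 − j23.4)/(50 − j3.92)

Z_in ≈ 10.2 − j22.6 Ω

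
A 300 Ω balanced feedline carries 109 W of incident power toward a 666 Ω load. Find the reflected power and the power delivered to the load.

P_reflected ≈ 15.6 W; P_delivered ≈ 93.4 W

Γ = (666 − 300)/(666 + 300) = 0.379
|Γ|² = 0.144
P_refl = |Γ|²·P_inc = 15.6 W, P_del = (1 − |Γ|²)·P_inc = 93.4 W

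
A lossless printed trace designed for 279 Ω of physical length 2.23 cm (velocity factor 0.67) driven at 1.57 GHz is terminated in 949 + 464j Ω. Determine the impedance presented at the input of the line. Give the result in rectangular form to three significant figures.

λ = v/f = 0.67·c / 1.57 GHz = 0.128 m
βl = 2π·l/λ = 2π × 0.174 = 62.7°
tan(βl) = tan(62.7°) = 1.94
Z_in = Z_0·(Z_L + jZ_0·tanβl)/(Z_0 + jZ_L·tanβl)
     = 279·(949 + j1000)/(-620 + j1840)

Z_in ≈ 93.3 − j175 Ω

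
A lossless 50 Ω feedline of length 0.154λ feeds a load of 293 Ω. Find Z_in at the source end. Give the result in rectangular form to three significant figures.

Z_in ≈ 12.4 − j33 Ω

βl = 2π × 0.154 = 55.4°
tan(βl) = tan(55.4°) = 1.45
Z_in = Z_0·(Z_L + jZ_0·tanβl)/(Z_0 + jZ_L·tanβl)
     = 50·(293 + j72.6)/(50 + j425)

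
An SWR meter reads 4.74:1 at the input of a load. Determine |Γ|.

|Γ| ≈ 0.652

|Γ| = (S − 1)/(S + 1) = (4.74 − 1)/(4.74 + 1) = 3.74/5.74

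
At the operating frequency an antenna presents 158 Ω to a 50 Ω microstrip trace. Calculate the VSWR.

VSWR ≈ 3.16

Γ = (158 − 50)/(158 + 50) = 0.519
VSWR = (1 + 0.519)/(1 − 0.519)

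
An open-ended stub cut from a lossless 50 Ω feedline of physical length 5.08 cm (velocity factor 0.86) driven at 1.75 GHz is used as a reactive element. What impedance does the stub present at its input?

Z_in ≈ +j33.8 Ω

λ = v/f = 0.86·c / 1.75 GHz = 0.147 m
βl = 2π·l/λ = 2π × 0.345 = 124°
tan(βl) = -1.48
For an open-ended stub, Z_in = −jZ_0·cot(βl) = −jZ_0/tan(βl)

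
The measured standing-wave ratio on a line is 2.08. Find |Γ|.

|Γ| ≈ 0.351

|Γ| = (S − 1)/(S + 1) = (2.08 − 1)/(2.08 + 1) = 1.08/3.08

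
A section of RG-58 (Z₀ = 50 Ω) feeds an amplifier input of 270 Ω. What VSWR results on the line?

VSWR ≈ 5.4

Γ = (270 − 50)/(270 + 50) = 0.688
VSWR = (1 + 0.688)/(1 − 0.688)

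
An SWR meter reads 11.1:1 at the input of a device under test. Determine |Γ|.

|Γ| ≈ 0.835

|Γ| = (S − 1)/(S + 1) = (11.1 − 1)/(11.1 + 1) = 10.1/12.1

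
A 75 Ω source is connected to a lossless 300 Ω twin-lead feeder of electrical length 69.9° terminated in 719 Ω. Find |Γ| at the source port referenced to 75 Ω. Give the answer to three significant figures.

|Γ| ≈ 0.472

tan(βl) = 2.73
Z_in = Z_0·(Z_L + jZ_0·tanβl)/(Z_0 + jZ_L·tanβl) = 139 − j88.6 Ω
Γ_s = (Z_in − Z_s)/(Z_in + Z_s) = (63.7 − j88.6)/(214 − j88.6), |Γ_s| = 0.472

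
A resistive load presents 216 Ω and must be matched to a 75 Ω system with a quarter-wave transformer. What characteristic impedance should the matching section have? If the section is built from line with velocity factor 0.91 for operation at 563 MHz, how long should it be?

Z_qwt = √(Z_0·R_L) = √(75 × 216) = √16200
λ = 0.91·c/f = 0.485 m, so l = λ/4 = 0.121 m

Z_qwt ≈ 127 Ω; length ≈ 12.1 cm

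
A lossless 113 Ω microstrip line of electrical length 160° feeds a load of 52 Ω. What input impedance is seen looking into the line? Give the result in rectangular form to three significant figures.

Z_in ≈ 57.3 − j31.5 Ω

tan(βl) = tan(160°) = -0.364
Z_in = Z_0·(Z_L + jZ_0·tanβl)/(Z_0 + jZ_L·tanβl)
     = 113·(52 − j41.1)/(113 − j18.9)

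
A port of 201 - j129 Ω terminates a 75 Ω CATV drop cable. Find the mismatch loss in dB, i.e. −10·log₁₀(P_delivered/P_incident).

Γ = (126 − j129)/(276 − j129), |Γ| = 0.592
|Γ|² = 0.35, so P_del/P_inc = 1 − |Γ|² = 0.65
ML = −10·log₁₀(1 − |Γ|²)

mismatch loss ≈ 1.87 dB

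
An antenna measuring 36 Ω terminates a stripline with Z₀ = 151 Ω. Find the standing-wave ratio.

VSWR ≈ 4.19

Γ = (36 − 151)/(36 + 151) = -0.615
VSWR = (1 + 0.615)/(1 − 0.615)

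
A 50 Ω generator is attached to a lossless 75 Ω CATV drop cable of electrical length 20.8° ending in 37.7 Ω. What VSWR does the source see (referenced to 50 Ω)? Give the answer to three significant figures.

tan(βl) = 0.38
Z_in = Z_0·(Z_L + jZ_0·tanβl)/(Z_0 + jZ_L·tanβl) = 41.6 + j20.5 Ω
Γ_s = (Z_in − Z_s)/(Z_in + Z_s) = (-8.38 + j20.5)/(91.6 + j20.5), |Γ_s| = 0.236
VSWR = (1 + |Γ_s|)/(1 − |Γ_s|)

VSWR ≈ 1.62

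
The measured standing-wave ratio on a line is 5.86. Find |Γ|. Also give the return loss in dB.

|Γ| = (S − 1)/(S + 1) = (5.86 − 1)/(5.86 + 1) = 4.86/6.86
RL = −20·log₁₀|Γ| = −20·log₁₀(0.708)

|Γ| ≈ 0.708; return loss ≈ 2.99 dB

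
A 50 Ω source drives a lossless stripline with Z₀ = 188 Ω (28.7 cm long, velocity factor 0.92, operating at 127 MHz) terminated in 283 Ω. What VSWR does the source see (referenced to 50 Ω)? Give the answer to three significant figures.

λ = v/f = 0.92·c / 127 MHz = 2.17 m
βl = 2π·l/λ = 2π × 0.132 = 47.5°
tan(βl) = 1.09
Z_in = Z_0·(Z_L + jZ_0·tanβl)/(Z_0 + jZ_L·tanβl) = 168 − j70.2 Ω
Γ_s = (Z_in − Z_s)/(Z_in + Z_s) = (118 − j70.2)/(218 − j70.2), |Γ_s| = 0.599
VSWR = (1 + |Γ_s|)/(1 − |Γ_s|)

VSWR ≈ 3.99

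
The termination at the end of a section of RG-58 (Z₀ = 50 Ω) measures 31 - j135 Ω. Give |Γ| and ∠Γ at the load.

Γ ≈ 0.866 ∠ -39°

Γ = (Z_L − Z_0)/(Z_L + Z_0) = (-19 − j135)/(81 − j135)
|Γ| = 136/157 = 0.866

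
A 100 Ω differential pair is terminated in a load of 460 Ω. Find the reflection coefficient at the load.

Γ = 0.643

Γ = (Z_L − Z_0)/(Z_L + Z_0) = (460 − 100)/(460 + 100) = 360/560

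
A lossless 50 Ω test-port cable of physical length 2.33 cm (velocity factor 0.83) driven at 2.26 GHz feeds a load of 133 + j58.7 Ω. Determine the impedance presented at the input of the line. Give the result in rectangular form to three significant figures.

λ = v/f = 0.83·c / 2.26 GHz = 0.11 m
βl = 2π·l/λ = 2π × 0.211 = 76.1°
tan(βl) = tan(76.1°) = 4.05
Z_in = Z_0·(Z_L + jZ_0·tanβl)/(Z_0 + jZ_L·tanβl)
     = 50·(133 + j261)/(-188 + j539)

Z_in ≈ 17.8 − j18.5 Ω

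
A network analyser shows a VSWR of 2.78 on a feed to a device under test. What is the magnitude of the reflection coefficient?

|Γ| = (S − 1)/(S + 1) = (2.78 − 1)/(2.78 + 1) = 1.78/3.78

|Γ| ≈ 0.471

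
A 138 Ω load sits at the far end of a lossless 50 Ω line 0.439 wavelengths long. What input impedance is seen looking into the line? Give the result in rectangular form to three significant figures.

Z_in ≈ 71.7 + j59.6 Ω

βl = 2π × 0.439 = 158°
tan(βl) = tan(158°) = -0.403
Z_in = Z_0·(Z_L + jZ_0·tanβl)/(Z_0 + jZ_L·tanβl)
     = 50·(138 − j20.2)/(50 − j55.6)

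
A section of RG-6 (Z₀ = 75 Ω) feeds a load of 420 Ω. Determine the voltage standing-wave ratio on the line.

Γ = (420 − 75)/(420 + 75) = 0.697
VSWR = (1 + 0.697)/(1 − 0.697)

VSWR ≈ 5.6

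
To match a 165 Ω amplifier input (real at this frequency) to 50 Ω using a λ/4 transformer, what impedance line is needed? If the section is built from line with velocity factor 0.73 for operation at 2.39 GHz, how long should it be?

Z_qwt ≈ 90.8 Ω; length ≈ 2.29 cm

Z_qwt = √(Z_0·R_L) = √(50 × 165) = √8250
λ = 0.73·c/f = 0.0916 m, so l = λ/4 = 0.0229 m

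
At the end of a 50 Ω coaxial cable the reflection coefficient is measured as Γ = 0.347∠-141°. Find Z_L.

Z_L = Z_0·(1 + Γ)/(1 − Γ) = 50·(0.73 − j0.218)/(1.27 + j0.218)

Z_L ≈ 26.5 − j13.2 Ω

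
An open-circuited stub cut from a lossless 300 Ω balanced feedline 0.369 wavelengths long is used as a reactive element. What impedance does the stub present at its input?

Z_in ≈ +j278 Ω

βl = 2π × 0.369 = 133°
tan(βl) = -1.08
For an open-circuited stub, Z_in = −jZ_0·cot(βl) = −jZ_0/tan(βl)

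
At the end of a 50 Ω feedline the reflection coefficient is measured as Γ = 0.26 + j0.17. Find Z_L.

Z_L = Z_0·(1 + Γ)/(1 − Γ) = 50·(1.26 + j0.17)/(0.74 − j0.17)

Z_L ≈ 78.4 + j29.5 Ω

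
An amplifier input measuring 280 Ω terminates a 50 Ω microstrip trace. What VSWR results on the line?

For a purely resistive load, VSWR = R_L/Z_0 or Z_0/R_L (whichever > 1) = 280/50

VSWR ≈ 5.6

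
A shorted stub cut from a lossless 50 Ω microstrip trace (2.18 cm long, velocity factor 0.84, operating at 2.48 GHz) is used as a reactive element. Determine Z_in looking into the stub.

λ = v/f = 0.84·c / 2.48 GHz = 0.102 m
βl = 2π·l/λ = 2π × 0.215 = 77.2°
tan(βl) = 4.41
For a shorted stub, Z_in = jZ_0·tan(βl)

Z_in ≈ +j221 Ω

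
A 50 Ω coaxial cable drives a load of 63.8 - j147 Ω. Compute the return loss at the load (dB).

Γ = (13.8 − j147)/(113.8 − j147), |Γ| = 0.794
RL = −20·log₁₀|Γ| = −20·log₁₀(0.794)

RL ≈ 2 dB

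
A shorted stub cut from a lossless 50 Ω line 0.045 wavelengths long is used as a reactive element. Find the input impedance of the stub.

βl = 2π × 0.045 = 16.2°
tan(βl) = 0.291
For a shorted stub, Z_in = jZ_0·tan(βl)

Z_in ≈ +j14.5 Ω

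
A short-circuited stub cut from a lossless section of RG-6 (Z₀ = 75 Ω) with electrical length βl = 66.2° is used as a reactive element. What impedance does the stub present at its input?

tan(βl) = 2.27
For a short-circuited stub, Z_in = jZ_0·tan(βl)

Z_in ≈ +j170 Ω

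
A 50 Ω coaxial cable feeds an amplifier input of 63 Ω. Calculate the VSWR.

Γ = (63 − 50)/(63 + 50) = 0.115
VSWR = (1 + 0.115)/(1 − 0.115)

VSWR ≈ 1.26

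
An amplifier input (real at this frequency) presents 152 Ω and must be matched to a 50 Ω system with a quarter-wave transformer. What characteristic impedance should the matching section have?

Z_qwt = √(Z_0·R_L) = √(50 × 152) = √7600

Z_qwt ≈ 87.2 Ω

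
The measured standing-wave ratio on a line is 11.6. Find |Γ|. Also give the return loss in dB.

|Γ| = (S − 1)/(S + 1) = (11.6 − 1)/(11.6 + 1) = 10.6/12.6
RL = −20·log₁₀|Γ| = −20·log₁₀(0.841)

|Γ| ≈ 0.841; return loss ≈ 1.5 dB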